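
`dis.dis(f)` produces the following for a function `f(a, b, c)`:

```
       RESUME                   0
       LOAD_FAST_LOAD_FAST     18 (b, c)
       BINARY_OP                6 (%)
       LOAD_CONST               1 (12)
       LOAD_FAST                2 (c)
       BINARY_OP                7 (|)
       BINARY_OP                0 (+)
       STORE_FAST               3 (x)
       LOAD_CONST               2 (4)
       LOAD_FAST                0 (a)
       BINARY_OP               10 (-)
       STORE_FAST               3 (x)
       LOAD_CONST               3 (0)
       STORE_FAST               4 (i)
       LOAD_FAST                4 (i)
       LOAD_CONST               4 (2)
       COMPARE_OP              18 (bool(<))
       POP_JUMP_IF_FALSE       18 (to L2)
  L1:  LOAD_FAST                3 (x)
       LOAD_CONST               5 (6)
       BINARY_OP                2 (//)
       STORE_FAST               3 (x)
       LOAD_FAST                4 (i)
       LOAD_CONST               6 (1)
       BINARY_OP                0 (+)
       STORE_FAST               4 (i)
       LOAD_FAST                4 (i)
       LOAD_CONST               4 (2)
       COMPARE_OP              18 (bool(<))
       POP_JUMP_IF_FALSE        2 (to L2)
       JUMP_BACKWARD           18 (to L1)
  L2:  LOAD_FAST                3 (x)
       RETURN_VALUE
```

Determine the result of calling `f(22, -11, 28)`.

-1

LOAD_FAST_LOAD_FAST b,c → push -11,28. Stack: [-11, 28]
BINARY_OP % → -11 % 28 = 17. Stack: [17]
LOAD_CONST → push 12. Stack: [17, 12]
LOAD_FAST c → push 28. Stack: [17, 12, 28]
BINARY_OP | → 12 | 28 = 28. Stack: [17, 28]
BINARY_OP + → 17 + 28 = 45. Stack: [45]
STORE_FAST x → x=45. Stack: []
LOAD_CONST → push 4. Stack: [4]
LOAD_FAST a → push 22. Stack: [4, 22]
BINARY_OP - → 4 - 22 = -18. Stack: [-18]
STORE_FAST x → x=-18. Stack: []
LOAD_CONST → push 0. Stack: [0]
STORE_FAST i → i=0. Stack: []
LOAD_FAST i → push 0. Stack: [0]
LOAD_CONST → push 2. Stack: [0, 2]
COMPARE_OP bool(<) → 0 vs 2 = True. Stack: [True]
POP_JUMP_IF_FALSE → pop True; no jump. Stack: []
LOAD_FAST x → push -18. Stack: [-18]
LOAD_CONST → push 6. Stack: [-18, 6]
BINARY_OP // → -18 // 6 = -3. Stack: [-3]
STORE_FAST x → x=-3. Stack: []
LOAD_FAST i → push 0. Stack: [0]
LOAD_CONST → push 1. Stack: [0, 1]
BINARY_OP + → 0 + 1 = 1. Stack: [1]
STORE_FAST i → i=1. Stack: []
LOAD_FAST i → push 1. Stack: [1]
LOAD_CONST → push 2. Stack: [1, 2]
COMPARE_OP bool(<) → 1 vs 2 = True. Stack: [True]
POP_JUMP_IF_FALSE → pop True; no jump. Stack: []
LOAD_FAST x → push -3. Stack: [-3]
LOAD_CONST → push 6. Stack: [-3, 6]
BINARY_OP // → -3 // 6 = -1. Stack: [-1]
STORE_FAST x → x=-1. Stack: []
LOAD_FAST i → push 1. Stack: [1]
LOAD_CONST → push 1. Stack: [1, 1]
BINARY_OP + → 1 + 1 = 2. Stack: [2]
STORE_FAST i → i=2. Stack: []
LOAD_FAST i → push 2. Stack: [2]
LOAD_CONST → push 2. Stack: [2, 2]
COMPARE_OP bool(<) → 2 vs 2 = False. Stack: [False]
POP_JUMP_IF_FALSE → pop False; jump. Stack: []
LOAD_FAST x → push -1. Stack: [-1]
RETURN_VALUE → return -1.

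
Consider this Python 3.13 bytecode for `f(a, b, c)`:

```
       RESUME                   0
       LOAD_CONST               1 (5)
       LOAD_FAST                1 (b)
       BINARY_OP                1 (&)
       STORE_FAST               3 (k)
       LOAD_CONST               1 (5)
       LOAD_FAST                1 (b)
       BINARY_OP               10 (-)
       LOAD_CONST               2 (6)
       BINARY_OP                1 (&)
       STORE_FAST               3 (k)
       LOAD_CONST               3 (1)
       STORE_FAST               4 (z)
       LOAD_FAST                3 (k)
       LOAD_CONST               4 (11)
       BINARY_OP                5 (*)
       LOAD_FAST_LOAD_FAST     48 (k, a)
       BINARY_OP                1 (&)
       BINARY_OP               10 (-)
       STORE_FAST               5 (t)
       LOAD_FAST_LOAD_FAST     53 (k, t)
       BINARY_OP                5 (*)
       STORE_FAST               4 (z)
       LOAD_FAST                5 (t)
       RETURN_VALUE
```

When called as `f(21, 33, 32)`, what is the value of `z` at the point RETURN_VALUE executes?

160

LOAD_CONST → push 5. Stack: [5]
LOAD_FAST b → push 33. Stack: [5, 33]
BINARY_OP & → 5 & 33 = 1. Stack: [1]
STORE_FAST k → k=1. Stack: []
LOAD_CONST → push 5. Stack: [5]
LOAD_FAST b → push 33. Stack: [5, 33]
BINARY_OP - → 5 - 33 = -28. Stack: [-28]
LOAD_CONST → push 6. Stack: [-28, 6]
BINARY_OP & → -28 & 6 = 4. Stack: [4]
STORE_FAST k → k=4. Stack: []
LOAD_CONST → push 1. Stack: [1]
STORE_FAST z → z=1. Stack: []
LOAD_FAST k → push 4. Stack: [4]
LOAD_CONST → push 11. Stack: [4, 11]
BINARY_OP * → 4 * 11 = 44. Stack: [44]
LOAD_FAST_LOAD_FAST k,a → push 4,21. Stack: [44, 4, 21]
BINARY_OP & → 4 & 21 = 4. Stack: [44, 4]
BINARY_OP - → 44 - 4 = 40. Stack: [40]
STORE_FAST t → t=40. Stack: []
LOAD_FAST_LOAD_FAST k,t → push 4,40. Stack: [4, 40]
BINARY_OP * → 4 * 40 = 160. Stack: [160]
STORE_FAST z → z=160. Stack: []
LOAD_FAST t → push 40. Stack: [40]
RETURN_VALUE → return 40.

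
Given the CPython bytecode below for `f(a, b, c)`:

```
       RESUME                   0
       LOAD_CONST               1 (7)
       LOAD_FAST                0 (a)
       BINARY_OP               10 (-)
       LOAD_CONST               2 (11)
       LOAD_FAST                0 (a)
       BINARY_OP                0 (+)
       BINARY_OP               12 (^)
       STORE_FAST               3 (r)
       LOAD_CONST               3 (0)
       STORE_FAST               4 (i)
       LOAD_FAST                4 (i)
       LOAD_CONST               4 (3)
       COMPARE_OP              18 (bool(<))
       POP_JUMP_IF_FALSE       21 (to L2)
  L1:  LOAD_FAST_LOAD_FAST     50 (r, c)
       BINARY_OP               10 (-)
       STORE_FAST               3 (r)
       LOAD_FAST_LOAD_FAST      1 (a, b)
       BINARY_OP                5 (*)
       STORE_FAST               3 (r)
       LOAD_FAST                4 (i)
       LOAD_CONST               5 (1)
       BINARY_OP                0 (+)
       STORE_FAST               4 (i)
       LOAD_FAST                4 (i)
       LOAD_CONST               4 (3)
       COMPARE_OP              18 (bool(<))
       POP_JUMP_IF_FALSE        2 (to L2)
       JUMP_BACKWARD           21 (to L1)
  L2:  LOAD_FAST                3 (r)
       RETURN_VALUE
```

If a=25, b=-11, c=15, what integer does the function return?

LOAD_CONST → push 7. Stack: [7]
LOAD_FAST a → push 25. Stack: [7, 25]
BINARY_OP - → 7 - 25 = -18. Stack: [-18]
LOAD_CONST → push 11. Stack: [-18, 11]
LOAD_FAST a → push 25. Stack: [-18, 11, 25]
BINARY_OP + → 11 + 25 = 36. Stack: [-18, 36]
BINARY_OP ^ → -18 ^ 36 = -54. Stack: [-54]
STORE_FAST r → r=-54. Stack: []
LOAD_CONST → push 0. Stack: [0]
STORE_FAST i → i=0. Stack: []
LOAD_FAST i → push 0. Stack: [0]
LOAD_CONST → push 3. Stack: [0, 3]
COMPARE_OP bool(<) → 0 vs 3 = True. Stack: [True]
POP_JUMP_IF_FALSE → pop True; no jump. Stack: []
LOAD_FAST_LOAD_FAST r,c → push -54,15. Stack: [-54, 15]
BINARY_OP - → -54 - 15 = -69. Stack: [-69]
STORE_FAST r → r=-69. Stack: []
LOAD_FAST_LOAD_FAST a,b → push 25,-11. Stack: [25, -11]
BINARY_OP * → 25 * -11 = -275. Stack: [-275]
STORE_FAST r → r=-275. Stack: []
LOAD_FAST i → push 0. Stack: [0]
LOAD_CONST → push 1. Stack: [0, 1]
BINARY_OP + → 0 + 1 = 1. Stack: [1]
STORE_FAST i → i=1. Stack: []
LOAD_FAST i → push 1. Stack: [1]
LOAD_CONST → push 3. Stack: [1, 3]
COMPARE_OP bool(<) → 1 vs 3 = True. Stack: [True]
POP_JUMP_IF_FALSE → pop True; no jump. Stack: []
LOAD_FAST_LOAD_FAST r,c → push -275,15. Stack: [-275, 15]
BINARY_OP - → -275 - 15 = -290. Stack: [-290]
STORE_FAST r → r=-290. Stack: []
LOAD_FAST_LOAD_FAST a,b → push 25,-11. Stack: [25, -11]
BINARY_OP * → 25 * -11 = -275. Stack: [-275]
STORE_FAST r → r=-275. Stack: []
LOAD_FAST i → push 1. Stack: [1]
LOAD_CONST → push 1. Stack: [1, 1]
BINARY_OP + → 1 + 1 = 2. Stack: [2]
STORE_FAST i → i=2. Stack: []
LOAD_FAST i → push 2. Stack: [2]
LOAD_CONST → push 3. Stack: [2, 3]
COMPARE_OP bool(<) → 2 vs 3 = True. Stack: [True]
POP_JUMP_IF_FALSE → pop True; no jump. Stack: []
LOAD_FAST_LOAD_FAST r,c → push -275,15. Stack: [-275, 15]
BINARY_OP - → -275 - 15 = -290. Stack: [-290]
STORE_FAST r → r=-290. Stack: []
LOAD_FAST_LOAD_FAST a,b → push 25,-11. Stack: [25, -11]
BINARY_OP * → 25 * -11 = -275. Stack: [-275]
STORE_FAST r → r=-275. Stack: []
LOAD_FAST i → push 2. Stack: [2]
LOAD_CONST → push 1. Stack: [2, 1]
BINARY_OP + → 2 + 1 = 3. Stack: [3]
STORE_FAST i → i=3. Stack: []
LOAD_FAST i → push 3. Stack: [3]
LOAD_CONST → push 3. Stack: [3, 3]
COMPARE_OP bool(<) → 3 vs 3 = False. Stack: [False]
POP_JUMP_IF_FALSE → pop False; jump. Stack: []
LOAD_FAST r → push -275. Stack: [-275]
RETURN_VALUE → return -275.

-275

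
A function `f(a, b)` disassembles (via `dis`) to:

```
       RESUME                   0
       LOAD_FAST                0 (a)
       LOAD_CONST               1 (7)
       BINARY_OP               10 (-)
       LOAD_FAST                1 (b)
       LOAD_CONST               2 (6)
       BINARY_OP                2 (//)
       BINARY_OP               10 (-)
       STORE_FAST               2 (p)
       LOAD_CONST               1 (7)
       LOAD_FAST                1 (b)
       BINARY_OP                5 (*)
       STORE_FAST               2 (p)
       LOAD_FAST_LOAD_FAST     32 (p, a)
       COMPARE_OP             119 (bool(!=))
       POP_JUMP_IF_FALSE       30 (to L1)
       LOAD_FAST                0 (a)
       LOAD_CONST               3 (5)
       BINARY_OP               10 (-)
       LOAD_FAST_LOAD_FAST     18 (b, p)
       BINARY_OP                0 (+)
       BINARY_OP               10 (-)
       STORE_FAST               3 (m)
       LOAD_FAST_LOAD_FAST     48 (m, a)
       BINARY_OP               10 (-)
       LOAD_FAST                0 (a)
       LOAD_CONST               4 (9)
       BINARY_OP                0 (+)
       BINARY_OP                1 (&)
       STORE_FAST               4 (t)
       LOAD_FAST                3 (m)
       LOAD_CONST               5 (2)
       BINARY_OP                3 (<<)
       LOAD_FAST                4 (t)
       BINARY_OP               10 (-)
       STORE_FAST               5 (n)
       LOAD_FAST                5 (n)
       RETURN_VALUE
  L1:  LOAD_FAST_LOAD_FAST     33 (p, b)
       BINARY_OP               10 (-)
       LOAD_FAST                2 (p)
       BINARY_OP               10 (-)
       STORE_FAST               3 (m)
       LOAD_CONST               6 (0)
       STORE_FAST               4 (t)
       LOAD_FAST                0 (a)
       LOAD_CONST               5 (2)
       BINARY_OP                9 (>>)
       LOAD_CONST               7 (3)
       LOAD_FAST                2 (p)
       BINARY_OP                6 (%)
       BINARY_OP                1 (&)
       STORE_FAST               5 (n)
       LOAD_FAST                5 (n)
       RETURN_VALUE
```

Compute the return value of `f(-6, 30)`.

-1007

LOAD_FAST a → push -6. Stack: [-6]
LOAD_CONST → push 7. Stack: [-6, 7]
BINARY_OP - → -6 - 7 = -13. Stack: [-13]
LOAD_FAST b → push 30. Stack: [-13, 30]
LOAD_CONST → push 6. Stack: [-13, 30, 6]
BINARY_OP // → 30 // 6 = 5. Stack: [-13, 5]
BINARY_OP - → -13 - 5 = -18. Stack: [-18]
STORE_FAST p → p=-18. Stack: []
LOAD_CONST → push 7. Stack: [7]
LOAD_FAST b → push 30. Stack: [7, 30]
BINARY_OP * → 7 * 30 = 210. Stack: [210]
STORE_FAST p → p=210. Stack: []
LOAD_FAST_LOAD_FAST p,a → push 210,-6. Stack: [210, -6]
COMPARE_OP bool(!=) → 210 vs -6 = True. Stack: [True]
POP_JUMP_IF_FALSE → pop True; no jump. Stack: []
LOAD_FAST a → push -6. Stack: [-6]
LOAD_CONST → push 5. Stack: [-6, 5]
BINARY_OP - → -6 - 5 = -11. Stack: [-11]
LOAD_FAST_LOAD_FAST b,p → push 30,210. Stack: [-11, 30, 210]
BINARY_OP + → 30 + 210 = 240. Stack: [-11, 240]
BINARY_OP - → -11 - 240 = -251. Stack: [-251]
STORE_FAST m → m=-251. Stack: []
LOAD_FAST_LOAD_FAST m,a → push -251,-6. Stack: [-251, -6]
BINARY_OP - → -251 - -6 = -245. Stack: [-245]
LOAD_FAST a → push -6. Stack: [-245, -6]
LOAD_CONST → push 9. Stack: [-245, -6, 9]
BINARY_OP + → -6 + 9 = 3. Stack: [-245, 3]
BINARY_OP & → -245 & 3 = 3. Stack: [3]
STORE_FAST t → t=3. Stack: []
LOAD_FAST m → push -251. Stack: [-251]
LOAD_CONST → push 2. Stack: [-251, 2]
BINARY_OP << → -251 << 2 = -1004. Stack: [-1004]
LOAD_FAST t → push 3. Stack: [-1004, 3]
BINARY_OP - → -1004 - 3 = -1007. Stack: [-1007]
STORE_FAST n → n=-1007. Stack: []
LOAD_FAST n → push -1007. Stack: [-1007]
RETURN_VALUE → return -1007.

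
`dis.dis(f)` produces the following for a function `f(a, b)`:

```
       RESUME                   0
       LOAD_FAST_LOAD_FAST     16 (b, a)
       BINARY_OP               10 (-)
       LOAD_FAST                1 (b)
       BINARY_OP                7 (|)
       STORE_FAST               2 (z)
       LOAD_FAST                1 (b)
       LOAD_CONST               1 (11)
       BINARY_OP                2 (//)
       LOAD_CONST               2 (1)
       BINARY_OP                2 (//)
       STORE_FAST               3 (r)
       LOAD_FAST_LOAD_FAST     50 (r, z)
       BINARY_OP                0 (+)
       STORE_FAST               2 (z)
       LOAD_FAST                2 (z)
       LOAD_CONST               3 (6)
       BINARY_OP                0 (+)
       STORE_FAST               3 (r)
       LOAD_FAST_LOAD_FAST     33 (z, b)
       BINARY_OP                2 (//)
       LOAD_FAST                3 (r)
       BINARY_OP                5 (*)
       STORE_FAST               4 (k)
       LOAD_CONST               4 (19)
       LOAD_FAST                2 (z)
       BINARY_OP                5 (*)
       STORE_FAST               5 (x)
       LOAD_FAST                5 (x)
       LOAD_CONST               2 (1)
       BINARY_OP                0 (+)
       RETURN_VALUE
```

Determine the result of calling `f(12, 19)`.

457

LOAD_FAST_LOAD_FAST b,a → push 19,12. Stack: [19, 12]
BINARY_OP - → 19 - 12 = 7. Stack: [7]
LOAD_FAST b → push 19. Stack: [7, 19]
BINARY_OP | → 7 | 19 = 23. Stack: [23]
STORE_FAST z → z=23. Stack: []
LOAD_FAST b → push 19. Stack: [19]
LOAD_CONST → push 11. Stack: [19, 11]
BINARY_OP // → 19 // 11 = 1. Stack: [1]
LOAD_CONST → push 1. Stack: [1, 1]
BINARY_OP // → 1 // 1 = 1. Stack: [1]
STORE_FAST r → r=1. Stack: []
LOAD_FAST_LOAD_FAST r,z → push 1,23. Stack: [1, 23]
BINARY_OP + → 1 + 23 = 24. Stack: [24]
STORE_FAST z → z=24. Stack: []
LOAD_FAST z → push 24. Stack: [24]
LOAD_CONST → push 6. Stack: [24, 6]
BINARY_OP + → 24 + 6 = 30. Stack: [30]
STORE_FAST r → r=30. Stack: []
LOAD_FAST_LOAD_FAST z,b → push 24,19. Stack: [24, 19]
BINARY_OP // → 24 // 19 = 1. Stack: [1]
LOAD_FAST r → push 30. Stack: [1, 30]
BINARY_OP * → 1 * 30 = 30. Stack: [30]
STORE_FAST k → k=30. Stack: []
LOAD_CONST → push 19. Stack: [19]
LOAD_FAST z → push 24. Stack: [19, 24]
BINARY_OP * → 19 * 24 = 456. Stack: [456]
STORE_FAST x → x=456. Stack: []
LOAD_FAST x → push 456. Stack: [456]
LOAD_CONST → push 1. Stack: [456, 1]
BINARY_OP + → 456 + 1 = 457. Stack: [457]
RETURN_VALUE → return 457.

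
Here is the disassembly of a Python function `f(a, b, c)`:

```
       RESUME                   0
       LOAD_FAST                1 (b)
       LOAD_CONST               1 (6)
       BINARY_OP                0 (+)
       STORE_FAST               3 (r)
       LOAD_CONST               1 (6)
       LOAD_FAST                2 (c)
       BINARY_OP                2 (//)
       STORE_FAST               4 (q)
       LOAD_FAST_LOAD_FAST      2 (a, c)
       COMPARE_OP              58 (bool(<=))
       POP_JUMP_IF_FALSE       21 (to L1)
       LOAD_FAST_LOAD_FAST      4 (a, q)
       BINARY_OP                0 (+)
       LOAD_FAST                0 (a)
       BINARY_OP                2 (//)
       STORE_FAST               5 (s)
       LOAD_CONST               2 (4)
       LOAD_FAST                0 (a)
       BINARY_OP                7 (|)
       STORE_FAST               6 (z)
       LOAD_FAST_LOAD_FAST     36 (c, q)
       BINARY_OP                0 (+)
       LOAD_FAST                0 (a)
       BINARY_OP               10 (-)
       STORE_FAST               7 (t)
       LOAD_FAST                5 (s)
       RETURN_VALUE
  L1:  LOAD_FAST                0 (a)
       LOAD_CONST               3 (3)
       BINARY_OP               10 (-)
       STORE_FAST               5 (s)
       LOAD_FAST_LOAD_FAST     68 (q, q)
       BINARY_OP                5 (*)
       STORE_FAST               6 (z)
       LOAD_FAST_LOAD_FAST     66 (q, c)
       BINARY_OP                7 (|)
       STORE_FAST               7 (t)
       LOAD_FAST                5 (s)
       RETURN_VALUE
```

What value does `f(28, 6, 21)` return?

25

LOAD_FAST b → push 6. Stack: [6]
LOAD_CONST → push 6. Stack: [6, 6]
BINARY_OP + → 6 + 6 = 12. Stack: [12]
STORE_FAST r → r=12. Stack: []
LOAD_CONST → push 6. Stack: [6]
LOAD_FAST c → push 21. Stack: [6, 21]
BINARY_OP // → 6 // 21 = 0. Stack: [0]
STORE_FAST q → q=0. Stack: []
LOAD_FAST_LOAD_FAST a,c → push 28,21. Stack: [28, 21]
COMPARE_OP bool(<=) → 28 vs 21 = False. Stack: [False]
POP_JUMP_IF_FALSE → pop False; jump. Stack: []
LOAD_FAST a → push 28. Stack: [28]
LOAD_CONST → push 3. Stack: [28, 3]
BINARY_OP - → 28 - 3 = 25. Stack: [25]
STORE_FAST s → s=25. Stack: []
LOAD_FAST_LOAD_FAST q,q → push 0,0. Stack: [0, 0]
BINARY_OP * → 0 * 0 = 0. Stack: [0]
STORE_FAST z → z=0. Stack: []
LOAD_FAST_LOAD_FAST q,c → push 0,21. Stack: [0, 21]
BINARY_OP | → 0 | 21 = 21. Stack: [21]
STORE_FAST t → t=21. Stack: []
LOAD_FAST s → push 25. Stack: [25]
RETURN_VALUE → return 25.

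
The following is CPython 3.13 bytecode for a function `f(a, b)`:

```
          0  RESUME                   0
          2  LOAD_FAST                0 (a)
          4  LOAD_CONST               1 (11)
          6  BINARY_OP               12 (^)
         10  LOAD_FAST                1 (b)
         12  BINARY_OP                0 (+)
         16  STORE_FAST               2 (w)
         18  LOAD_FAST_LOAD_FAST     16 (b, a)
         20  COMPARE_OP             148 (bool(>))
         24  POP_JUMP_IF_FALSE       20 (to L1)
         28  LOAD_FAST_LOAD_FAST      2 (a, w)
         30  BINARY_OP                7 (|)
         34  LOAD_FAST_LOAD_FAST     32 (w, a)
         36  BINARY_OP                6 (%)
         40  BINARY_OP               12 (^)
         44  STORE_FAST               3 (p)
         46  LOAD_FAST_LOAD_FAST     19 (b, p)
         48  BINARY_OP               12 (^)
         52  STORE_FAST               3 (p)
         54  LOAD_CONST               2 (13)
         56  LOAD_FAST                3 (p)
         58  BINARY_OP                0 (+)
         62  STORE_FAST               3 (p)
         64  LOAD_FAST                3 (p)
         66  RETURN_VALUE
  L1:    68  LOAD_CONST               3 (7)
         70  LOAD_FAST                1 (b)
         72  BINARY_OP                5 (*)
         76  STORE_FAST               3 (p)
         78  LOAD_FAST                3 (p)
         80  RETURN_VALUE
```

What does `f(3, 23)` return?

22

LOAD_FAST a → push 3. Stack: [3]
LOAD_CONST → push 11. Stack: [3, 11]
BINARY_OP ^ → 3 ^ 11 = 8. Stack: [8]
LOAD_FAST b → push 23. Stack: [8, 23]
BINARY_OP + → 8 + 23 = 31. Stack: [31]
STORE_FAST w → w=31. Stack: []
LOAD_FAST_LOAD_FAST b,a → push 23,3. Stack: [23, 3]
COMPARE_OP bool(>) → 23 vs 3 = True. Stack: [True]
POP_JUMP_IF_FALSE → pop True; no jump. Stack: []
LOAD_FAST_LOAD_FAST a,w → push 3,31. Stack: [3, 31]
BINARY_OP | → 3 | 31 = 31. Stack: [31]
LOAD_FAST_LOAD_FAST w,a → push 31,3. Stack: [31, 31, 3]
BINARY_OP % → 31 % 3 = 1. Stack: [31, 1]
BINARY_OP ^ → 31 ^ 1 = 30. Stack: [30]
STORE_FAST p → p=30. Stack: []
LOAD_FAST_LOAD_FAST b,p → push 23,30. Stack: [23, 30]
BINARY_OP ^ → 23 ^ 30 = 9. Stack: [9]
STORE_FAST p → p=9. Stack: []
LOAD_CONST → push 13. Stack: [13]
LOAD_FAST p → push 9. Stack: [13, 9]
BINARY_OP + → 13 + 9 = 22. Stack: [22]
STORE_FAST p → p=22. Stack: []
LOAD_FAST p → push 22. Stack: [22]
RETURN_VALUE → return 22.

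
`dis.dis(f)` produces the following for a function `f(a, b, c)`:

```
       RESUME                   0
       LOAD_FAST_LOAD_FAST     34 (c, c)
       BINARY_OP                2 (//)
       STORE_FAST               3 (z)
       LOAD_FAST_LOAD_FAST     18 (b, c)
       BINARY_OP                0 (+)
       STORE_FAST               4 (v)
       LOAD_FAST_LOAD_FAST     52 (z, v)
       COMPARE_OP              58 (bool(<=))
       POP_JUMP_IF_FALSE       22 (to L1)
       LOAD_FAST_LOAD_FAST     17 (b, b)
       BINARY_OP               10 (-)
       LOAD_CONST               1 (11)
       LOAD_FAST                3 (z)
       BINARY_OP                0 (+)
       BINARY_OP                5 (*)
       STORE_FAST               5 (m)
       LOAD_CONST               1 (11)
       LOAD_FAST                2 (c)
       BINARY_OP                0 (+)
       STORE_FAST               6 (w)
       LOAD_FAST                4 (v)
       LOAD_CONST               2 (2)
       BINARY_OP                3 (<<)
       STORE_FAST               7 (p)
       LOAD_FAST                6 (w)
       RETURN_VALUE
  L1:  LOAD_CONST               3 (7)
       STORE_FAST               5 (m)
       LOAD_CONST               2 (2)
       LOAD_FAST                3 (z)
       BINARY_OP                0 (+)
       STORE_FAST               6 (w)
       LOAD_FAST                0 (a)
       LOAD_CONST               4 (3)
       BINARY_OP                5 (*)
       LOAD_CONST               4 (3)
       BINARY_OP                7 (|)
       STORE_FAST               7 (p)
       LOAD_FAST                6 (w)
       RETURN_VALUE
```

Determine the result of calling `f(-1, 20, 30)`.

41

LOAD_FAST_LOAD_FAST c,c → push 30,30. Stack: [30, 30]
BINARY_OP // → 30 // 30 = 1. Stack: [1]
STORE_FAST z → z=1. Stack: []
LOAD_FAST_LOAD_FAST b,c → push 20,30. Stack: [20, 30]
BINARY_OP + → 20 + 30 = 50. Stack: [50]
STORE_FAST v → v=50. Stack: []
LOAD_FAST_LOAD_FAST z,v → push 1,50. Stack: [1, 50]
COMPARE_OP bool(<=) → 1 vs 50 = True. Stack: [True]
POP_JUMP_IF_FALSE → pop True; no jump. Stack: []
LOAD_FAST_LOAD_FAST b,b → push 20,20. Stack: [20, 20]
BINARY_OP - → 20 - 20 = 0. Stack: [0]
LOAD_CONST → push 11. Stack: [0, 11]
LOAD_FAST z → push 1. Stack: [0, 11, 1]
BINARY_OP + → 11 + 1 = 12. Stack: [0, 12]
BINARY_OP * → 0 * 12 = 0. Stack: [0]
STORE_FAST m → m=0. Stack: []
LOAD_CONST → push 11. Stack: [11]
LOAD_FAST c → push 30. Stack: [11, 30]
BINARY_OP + → 11 + 30 = 41. Stack: [41]
STORE_FAST w → w=41. Stack: []
LOAD_FAST v → push 50. Stack: [50]
LOAD_CONST → push 2. Stack: [50, 2]
BINARY_OP << → 50 << 2 = 200. Stack: [200]
STORE_FAST p → p=200. Stack: []
LOAD_FAST w → push 41. Stack: [41]
RETURN_VALUE → return 41.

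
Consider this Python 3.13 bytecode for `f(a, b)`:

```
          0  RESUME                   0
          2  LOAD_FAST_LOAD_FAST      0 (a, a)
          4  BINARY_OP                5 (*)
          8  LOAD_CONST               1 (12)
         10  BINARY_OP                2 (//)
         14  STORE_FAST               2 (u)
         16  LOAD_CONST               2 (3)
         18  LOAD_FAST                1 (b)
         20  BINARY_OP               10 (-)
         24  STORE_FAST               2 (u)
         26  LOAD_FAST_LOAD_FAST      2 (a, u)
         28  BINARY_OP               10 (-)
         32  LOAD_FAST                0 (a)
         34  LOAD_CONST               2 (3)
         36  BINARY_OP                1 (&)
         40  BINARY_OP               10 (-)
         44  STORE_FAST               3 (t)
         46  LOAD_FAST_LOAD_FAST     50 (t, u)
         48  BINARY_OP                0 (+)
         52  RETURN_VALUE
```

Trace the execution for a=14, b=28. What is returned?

LOAD_FAST_LOAD_FAST a,a → push 14,14. Stack: [14, 14]
BINARY_OP * → 14 * 14 = 196. Stack: [196]
LOAD_CONST → push 12. Stack: [196, 12]
BINARY_OP // → 196 // 12 = 16. Stack: [16]
STORE_FAST u → u=16. Stack: []
LOAD_CONST → push 3. Stack: [3]
LOAD_FAST b → push 28. Stack: [3, 28]
BINARY_OP - → 3 - 28 = -25. Stack: [-25]
STORE_FAST u → u=-25. Stack: []
LOAD_FAST_LOAD_FAST a,u → push 14,-25. Stack: [14, -25]
BINARY_OP - → 14 - -25 = 39. Stack: [39]
LOAD_FAST a → push 14. Stack: [39, 14]
LOAD_CONST → push 3. Stack: [39, 14, 3]
BINARY_OP & → 14 & 3 = 2. Stack: [39, 2]
BINARY_OP - → 39 - 2 = 37. Stack: [37]
STORE_FAST t → t=37. Stack: []
LOAD_FAST_LOAD_FAST t,u → push 37,-25. Stack: [37, -25]
BINARY_OP + → 37 + -25 = 12. Stack: [12]
RETURN_VALUE → return 12.

12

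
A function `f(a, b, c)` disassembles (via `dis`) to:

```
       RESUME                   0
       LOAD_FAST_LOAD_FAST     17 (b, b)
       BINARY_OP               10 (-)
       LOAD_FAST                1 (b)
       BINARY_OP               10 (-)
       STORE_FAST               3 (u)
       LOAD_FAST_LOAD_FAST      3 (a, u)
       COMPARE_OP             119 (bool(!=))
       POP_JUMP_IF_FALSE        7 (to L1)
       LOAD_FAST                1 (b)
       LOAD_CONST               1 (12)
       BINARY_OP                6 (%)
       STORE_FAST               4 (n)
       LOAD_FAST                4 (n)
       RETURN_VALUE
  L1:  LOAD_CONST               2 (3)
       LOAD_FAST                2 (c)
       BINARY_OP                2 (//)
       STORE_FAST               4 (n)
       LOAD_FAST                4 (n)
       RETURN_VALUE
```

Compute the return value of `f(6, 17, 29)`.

LOAD_FAST_LOAD_FAST b,b → push 17,17. Stack: [17, 17]
BINARY_OP - → 17 - 17 = 0. Stack: [0]
LOAD_FAST b → push 17. Stack: [0, 17]
BINARY_OP - → 0 - 17 = -17. Stack: [-17]
STORE_FAST u → u=-17. Stack: []
LOAD_FAST_LOAD_FAST a,u → push 6,-17. Stack: [6, -17]
COMPARE_OP bool(!=) → 6 vs -17 = True. Stack: [True]
POP_JUMP_IF_FALSE → pop True; no jump. Stack: []
LOAD_FAST b → push 17. Stack: [17]
LOAD_CONST → push 12. Stack: [17, 12]
BINARY_OP % → 17 % 12 = 5. Stack: [5]
STORE_FAST n → n=5. Stack: []
LOAD_FAST n → push 5. Stack: [5]
RETURN_VALUE → return 5.

5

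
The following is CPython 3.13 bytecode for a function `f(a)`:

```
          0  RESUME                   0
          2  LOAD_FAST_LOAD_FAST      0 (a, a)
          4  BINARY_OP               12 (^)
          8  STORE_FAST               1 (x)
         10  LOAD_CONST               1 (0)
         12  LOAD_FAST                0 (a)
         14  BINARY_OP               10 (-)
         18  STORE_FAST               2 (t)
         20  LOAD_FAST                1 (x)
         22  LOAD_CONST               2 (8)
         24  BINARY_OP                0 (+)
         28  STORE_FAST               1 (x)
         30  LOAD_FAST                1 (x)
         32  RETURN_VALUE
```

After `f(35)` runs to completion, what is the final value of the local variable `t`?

-35

LOAD_FAST_LOAD_FAST a,a → push 35,35. Stack: [35, 35]
BINARY_OP ^ → 35 ^ 35 = 0. Stack: [0]
STORE_FAST x → x=0. Stack: []
LOAD_CONST → push 0. Stack: [0]
LOAD_FAST a → push 35. Stack: [0, 35]
BINARY_OP - → 0 - 35 = -35. Stack: [-35]
STORE_FAST t → t=-35. Stack: []
LOAD_FAST x → push 0. Stack: [0]
LOAD_CONST → push 8. Stack: [0, 8]
BINARY_OP + → 0 + 8 = 8. Stack: [8]
STORE_FAST x → x=8. Stack: []
LOAD_FAST x → push 8. Stack: [8]
RETURN_VALUE → return 8.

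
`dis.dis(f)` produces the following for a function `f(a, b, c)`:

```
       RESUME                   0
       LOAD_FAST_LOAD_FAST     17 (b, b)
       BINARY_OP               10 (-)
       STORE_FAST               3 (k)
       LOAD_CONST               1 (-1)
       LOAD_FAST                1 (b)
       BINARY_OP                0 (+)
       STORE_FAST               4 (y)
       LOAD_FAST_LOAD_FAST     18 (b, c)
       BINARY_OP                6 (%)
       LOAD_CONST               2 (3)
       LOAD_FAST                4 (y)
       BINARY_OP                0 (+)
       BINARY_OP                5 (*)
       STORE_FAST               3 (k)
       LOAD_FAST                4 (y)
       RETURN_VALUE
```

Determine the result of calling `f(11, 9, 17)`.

LOAD_FAST_LOAD_FAST b,b → push 9,9. Stack: [9, 9]
BINARY_OP - → 9 - 9 = 0. Stack: [0]
STORE_FAST k → k=0. Stack: []
LOAD_CONST → push -1. Stack: [-1]
LOAD_FAST b → push 9. Stack: [-1, 9]
BINARY_OP + → -1 + 9 = 8. Stack: [8]
STORE_FAST y → y=8. Stack: []
LOAD_FAST_LOAD_FAST b,c → push 9,17. Stack: [9, 17]
BINARY_OP % → 9 % 17 = 9. Stack: [9]
LOAD_CONST → push 3. Stack: [9, 3]
LOAD_FAST y → push 8. Stack: [9, 3, 8]
BINARY_OP + → 3 + 8 = 11. Stack: [9, 11]
BINARY_OP * → 9 * 11 = 99. Stack: [99]
STORE_FAST k → k=99. Stack: []
LOAD_FAST y → push 8. Stack: [8]
RETURN_VALUE → return 8.

8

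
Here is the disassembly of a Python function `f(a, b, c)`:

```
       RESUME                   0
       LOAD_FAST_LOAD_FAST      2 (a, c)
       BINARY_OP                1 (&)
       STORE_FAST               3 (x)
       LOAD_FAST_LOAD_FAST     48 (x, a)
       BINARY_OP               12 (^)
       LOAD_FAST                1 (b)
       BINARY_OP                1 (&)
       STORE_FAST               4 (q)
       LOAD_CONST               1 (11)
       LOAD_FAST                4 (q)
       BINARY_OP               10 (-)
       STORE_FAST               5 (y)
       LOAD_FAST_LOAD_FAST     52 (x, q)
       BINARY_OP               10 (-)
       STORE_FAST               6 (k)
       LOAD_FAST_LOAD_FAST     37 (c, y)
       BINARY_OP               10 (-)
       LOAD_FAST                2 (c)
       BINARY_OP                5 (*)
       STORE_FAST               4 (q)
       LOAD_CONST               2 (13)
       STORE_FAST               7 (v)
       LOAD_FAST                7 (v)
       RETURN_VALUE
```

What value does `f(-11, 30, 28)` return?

LOAD_FAST_LOAD_FAST a,c → push -11,28. Stack: [-11, 28]
BINARY_OP & → -11 & 28 = 20. Stack: [20]
STORE_FAST x → x=20. Stack: []
LOAD_FAST_LOAD_FAST x,a → push 20,-11. Stack: [20, -11]
BINARY_OP ^ → 20 ^ -11 = -31. Stack: [-31]
LOAD_FAST b → push 30. Stack: [-31, 30]
BINARY_OP & → -31 & 30 = 0. Stack: [0]
STORE_FAST q → q=0. Stack: []
LOAD_CONST → push 11. Stack: [11]
LOAD_FAST q → push 0. Stack: [11, 0]
BINARY_OP - → 11 - 0 = 11. Stack: [11]
STORE_FAST y → y=11. Stack: []
LOAD_FAST_LOAD_FAST x,q → push 20,0. Stack: [20, 0]
BINARY_OP - → 20 - 0 = 20. Stack: [20]
STORE_FAST k → k=20. Stack: []
LOAD_FAST_LOAD_FAST c,y → push 28,11. Stack: [28, 11]
BINARY_OP - → 28 - 11 = 17. Stack: [17]
LOAD_FAST c → push 28. Stack: [17, 28]
BINARY_OP * → 17 * 28 = 476. Stack: [476]
STORE_FAST q → q=476. Stack: []
LOAD_CONST → push 13. Stack: [13]
STORE_FAST v → v=13. Stack: []
LOAD_FAST v → push 13. Stack: [13]
RETURN_VALUE → return 13.

13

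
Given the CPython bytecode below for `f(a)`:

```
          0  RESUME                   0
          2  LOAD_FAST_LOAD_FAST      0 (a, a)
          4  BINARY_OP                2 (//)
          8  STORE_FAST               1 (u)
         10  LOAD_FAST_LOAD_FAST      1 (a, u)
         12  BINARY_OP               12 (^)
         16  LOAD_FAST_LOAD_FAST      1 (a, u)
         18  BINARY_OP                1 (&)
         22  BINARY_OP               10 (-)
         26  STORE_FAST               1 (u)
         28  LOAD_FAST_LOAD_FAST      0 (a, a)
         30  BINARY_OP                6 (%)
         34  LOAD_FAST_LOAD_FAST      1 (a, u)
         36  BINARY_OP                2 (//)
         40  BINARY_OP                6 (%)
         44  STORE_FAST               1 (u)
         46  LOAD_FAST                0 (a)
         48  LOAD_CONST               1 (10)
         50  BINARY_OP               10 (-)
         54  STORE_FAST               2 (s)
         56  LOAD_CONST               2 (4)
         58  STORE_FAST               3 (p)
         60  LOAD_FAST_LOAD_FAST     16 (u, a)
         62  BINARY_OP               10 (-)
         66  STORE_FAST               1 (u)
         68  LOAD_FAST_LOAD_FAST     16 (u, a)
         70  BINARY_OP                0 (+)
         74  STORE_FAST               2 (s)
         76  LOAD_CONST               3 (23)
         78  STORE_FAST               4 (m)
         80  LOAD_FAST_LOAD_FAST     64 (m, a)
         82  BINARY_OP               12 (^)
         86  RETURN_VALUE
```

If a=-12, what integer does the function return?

-29

LOAD_FAST_LOAD_FAST a,a → push -12,-12. Stack: [-12, -12]
BINARY_OP // → -12 // -12 = 1. Stack: [1]
STORE_FAST u → u=1. Stack: []
LOAD_FAST_LOAD_FAST a,u → push -12,1. Stack: [-12, 1]
BINARY_OP ^ → -12 ^ 1 = -11. Stack: [-11]
LOAD_FAST_LOAD_FAST a,u → push -12,1. Stack: [-11, -12, 1]
BINARY_OP & → -12 & 1 = 0. Stack: [-11, 0]
BINARY_OP - → -11 - 0 = -11. Stack: [-11]
STORE_FAST u → u=-11. Stack: []
LOAD_FAST_LOAD_FAST a,a → push -12,-12. Stack: [-12, -12]
BINARY_OP % → -12 % -12 = 0. Stack: [0]
LOAD_FAST_LOAD_FAST a,u → push -12,-11. Stack: [0, -12, -11]
BINARY_OP // → -12 // -11 = 1. Stack: [0, 1]
BINARY_OP % → 0 % 1 = 0. Stack: [0]
STORE_FAST u → u=0. Stack: []
LOAD_FAST a → push -12. Stack: [-12]
LOAD_CONST → push 10. Stack: [-12, 10]
BINARY_OP - → -12 - 10 = -22. Stack: [-22]
STORE_FAST s → s=-22. Stack: []
LOAD_CONST → push 4. Stack: [4]
STORE_FAST p → p=4. Stack: []
LOAD_FAST_LOAD_FAST u,a → push 0,-12. Stack: [0, -12]
BINARY_OP - → 0 - -12 = 12. Stack: [12]
STORE_FAST u → u=12. Stack: []
LOAD_FAST_LOAD_FAST u,a → push 12,-12. Stack: [12, -12]
BINARY_OP + → 12 + -12 = 0. Stack: [0]
STORE_FAST s → s=0. Stack: []
LOAD_CONST → push 23. Stack: [23]
STORE_FAST m → m=23. Stack: []
LOAD_FAST_LOAD_FAST m,a → push 23,-12. Stack: [23, -12]
BINARY_OP ^ → 23 ^ -12 = -29. Stack: [-29]
RETURN_VALUE → return -29.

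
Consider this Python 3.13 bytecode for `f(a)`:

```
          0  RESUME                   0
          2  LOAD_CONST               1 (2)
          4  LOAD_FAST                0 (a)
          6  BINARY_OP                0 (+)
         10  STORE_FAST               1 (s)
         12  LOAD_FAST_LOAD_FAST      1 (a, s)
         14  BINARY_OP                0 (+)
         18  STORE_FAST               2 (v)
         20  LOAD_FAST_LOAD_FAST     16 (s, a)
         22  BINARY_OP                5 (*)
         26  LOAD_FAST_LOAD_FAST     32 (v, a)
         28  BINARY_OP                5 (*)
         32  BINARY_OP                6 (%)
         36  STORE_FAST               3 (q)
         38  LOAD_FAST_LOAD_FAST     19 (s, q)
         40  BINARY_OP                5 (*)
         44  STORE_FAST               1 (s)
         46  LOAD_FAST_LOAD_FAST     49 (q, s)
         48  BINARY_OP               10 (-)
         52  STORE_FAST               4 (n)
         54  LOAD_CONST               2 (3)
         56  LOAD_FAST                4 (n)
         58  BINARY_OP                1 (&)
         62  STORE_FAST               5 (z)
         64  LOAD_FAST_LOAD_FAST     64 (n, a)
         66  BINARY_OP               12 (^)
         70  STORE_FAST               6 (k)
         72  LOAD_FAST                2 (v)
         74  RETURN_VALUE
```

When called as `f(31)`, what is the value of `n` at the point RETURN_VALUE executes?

LOAD_CONST → push 2. Stack: [2]
LOAD_FAST a → push 31. Stack: [2, 31]
BINARY_OP + → 2 + 31 = 33. Stack: [33]
STORE_FAST s → s=33. Stack: []
LOAD_FAST_LOAD_FAST a,s → push 31,33. Stack: [31, 33]
BINARY_OP + → 31 + 33 = 64. Stack: [64]
STORE_FAST v → v=64. Stack: []
LOAD_FAST_LOAD_FAST s,a → push 33,31. Stack: [33, 31]
BINARY_OP * → 33 * 31 = 1023. Stack: [1023]
LOAD_FAST_LOAD_FAST v,a → push 64,31. Stack: [1023, 64, 31]
BINARY_OP * → 64 * 31 = 1984. Stack: [1023, 1984]
BINARY_OP % → 1023 % 1984 = 1023. Stack: [1023]
STORE_FAST q → q=1023. Stack: []
LOAD_FAST_LOAD_FAST s,q → push 33,1023. Stack: [33, 1023]
BINARY_OP * → 33 * 1023 = 33759. Stack: [33759]
STORE_FAST s → s=33759. Stack: []
LOAD_FAST_LOAD_FAST q,s → push 1023,33759. Stack: [1023, 33759]
BINARY_OP - → 1023 - 33759 = -32736. Stack: [-32736]
STORE_FAST n → n=-32736. Stack: []
LOAD_CONST → push 3. Stack: [3]
LOAD_FAST n → push -32736. Stack: [3, -32736]
BINARY_OP & → 3 & -32736 = 0. Stack: [0]
STORE_FAST z → z=0. Stack: []
LOAD_FAST_LOAD_FAST n,a → push -32736,31. Stack: [-32736, 31]
BINARY_OP ^ → -32736 ^ 31 = -32705. Stack: [-32705]
STORE_FAST k → k=-32705. Stack: []
LOAD_FAST v → push 64. Stack: [64]
RETURN_VALUE → return 64.

-32736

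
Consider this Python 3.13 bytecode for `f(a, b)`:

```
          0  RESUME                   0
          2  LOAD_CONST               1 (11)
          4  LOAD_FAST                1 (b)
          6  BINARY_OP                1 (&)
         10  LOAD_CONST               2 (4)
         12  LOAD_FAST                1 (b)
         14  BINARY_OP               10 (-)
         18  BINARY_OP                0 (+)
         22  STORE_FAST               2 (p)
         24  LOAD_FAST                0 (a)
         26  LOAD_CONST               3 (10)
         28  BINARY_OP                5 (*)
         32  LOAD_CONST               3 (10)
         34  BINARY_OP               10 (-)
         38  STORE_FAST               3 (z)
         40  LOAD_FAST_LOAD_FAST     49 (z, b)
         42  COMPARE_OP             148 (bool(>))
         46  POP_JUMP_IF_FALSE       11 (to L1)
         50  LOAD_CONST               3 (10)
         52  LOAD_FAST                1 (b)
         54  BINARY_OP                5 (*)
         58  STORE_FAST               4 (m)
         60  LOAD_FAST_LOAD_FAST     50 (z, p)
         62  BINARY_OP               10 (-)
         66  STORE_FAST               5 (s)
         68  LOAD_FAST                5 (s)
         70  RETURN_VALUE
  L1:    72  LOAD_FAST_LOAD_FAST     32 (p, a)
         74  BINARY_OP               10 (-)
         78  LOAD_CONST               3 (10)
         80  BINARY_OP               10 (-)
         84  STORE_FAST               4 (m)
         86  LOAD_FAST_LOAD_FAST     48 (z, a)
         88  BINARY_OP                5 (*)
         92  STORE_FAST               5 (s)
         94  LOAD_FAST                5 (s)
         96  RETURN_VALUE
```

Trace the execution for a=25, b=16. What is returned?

LOAD_CONST → push 11. Stack: [11]
LOAD_FAST b → push 16. Stack: [11, 16]
BINARY_OP & → 11 & 16 = 0. Stack: [0]
LOAD_CONST → push 4. Stack: [0, 4]
LOAD_FAST b → push 16. Stack: [0, 4, 16]
BINARY_OP - → 4 - 16 = -12. Stack: [0, -12]
BINARY_OP + → 0 + -12 = -12. Stack: [-12]
STORE_FAST p → p=-12. Stack: []
LOAD_FAST a → push 25. Stack: [25]
LOAD_CONST → push 10. Stack: [25, 10]
BINARY_OP * → 25 * 10 = 250. Stack: [250]
LOAD_CONST → push 10. Stack: [250, 10]
BINARY_OP - → 250 - 10 = 240. Stack: [240]
STORE_FAST z → z=240. Stack: []
LOAD_FAST_LOAD_FAST z,b → push 240,16. Stack: [240, 16]
COMPARE_OP bool(>) → 240 vs 16 = True. Stack: [True]
POP_JUMP_IF_FALSE → pop True; no jump. Stack: []
LOAD_CONST → push 10. Stack: [10]
LOAD_FAST b → push 16. Stack: [10, 16]
BINARY_OP * → 10 * 16 = 160. Stack: [160]
STORE_FAST m → m=160. Stack: []
LOAD_FAST_LOAD_FAST z,p → push 240,-12. Stack: [240, -12]
BINARY_OP - → 240 - -12 = 252. Stack: [252]
STORE_FAST s → s=252. Stack: []
LOAD_FAST s → push 252. Stack: [252]
RETURN_VALUE → return 252.

252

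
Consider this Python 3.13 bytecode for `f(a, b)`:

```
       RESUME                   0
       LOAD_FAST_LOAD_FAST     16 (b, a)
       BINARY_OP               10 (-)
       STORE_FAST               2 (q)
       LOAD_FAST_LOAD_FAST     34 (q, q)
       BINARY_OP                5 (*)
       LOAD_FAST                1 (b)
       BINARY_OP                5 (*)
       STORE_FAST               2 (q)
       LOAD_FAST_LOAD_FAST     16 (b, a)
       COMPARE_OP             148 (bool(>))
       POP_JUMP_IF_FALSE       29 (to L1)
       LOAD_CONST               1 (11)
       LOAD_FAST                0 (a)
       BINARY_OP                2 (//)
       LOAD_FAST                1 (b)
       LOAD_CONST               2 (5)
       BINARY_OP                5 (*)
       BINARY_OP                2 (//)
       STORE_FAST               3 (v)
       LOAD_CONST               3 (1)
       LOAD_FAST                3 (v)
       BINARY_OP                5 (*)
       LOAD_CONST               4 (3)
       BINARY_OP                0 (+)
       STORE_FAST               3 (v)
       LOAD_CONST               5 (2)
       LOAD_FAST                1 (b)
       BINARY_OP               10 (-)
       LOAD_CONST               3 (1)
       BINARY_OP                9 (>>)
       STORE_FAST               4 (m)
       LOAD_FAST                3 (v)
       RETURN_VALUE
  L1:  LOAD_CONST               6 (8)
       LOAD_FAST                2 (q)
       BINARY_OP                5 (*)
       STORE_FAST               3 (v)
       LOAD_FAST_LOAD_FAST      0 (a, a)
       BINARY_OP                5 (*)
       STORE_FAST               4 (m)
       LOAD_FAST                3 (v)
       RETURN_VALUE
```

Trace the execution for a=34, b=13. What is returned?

LOAD_FAST_LOAD_FAST b,a → push 13,34. Stack: [13, 34]
BINARY_OP - → 13 - 34 = -21. Stack: [-21]
STORE_FAST q → q=-21. Stack: []
LOAD_FAST_LOAD_FAST q,q → push -21,-21. Stack: [-21, -21]
BINARY_OP * → -21 * -21 = 441. Stack: [441]
LOAD_FAST b → push 13. Stack: [441, 13]
BINARY_OP * → 441 * 13 = 5733. Stack: [5733]
STORE_FAST q → q=5733. Stack: []
LOAD_FAST_LOAD_FAST b,a → push 13,34. Stack: [13, 34]
COMPARE_OP bool(>) → 13 vs 34 = False. Stack: [False]
POP_JUMP_IF_FALSE → pop False; jump. Stack: []
LOAD_CONST → push 8. Stack: [8]
LOAD_FAST q → push 5733. Stack: [8, 5733]
BINARY_OP * → 8 * 5733 = 45864. Stack: [45864]
STORE_FAST v → v=45864. Stack: []
LOAD_FAST_LOAD_FAST a,a → push 34,34. Stack: [34, 34]
BINARY_OP * → 34 * 34 = 1156. Stack: [1156]
STORE_FAST m → m=1156. Stack: []
LOAD_FAST v → push 45864. Stack: [45864]
RETURN_VALUE → return 45864.

45864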